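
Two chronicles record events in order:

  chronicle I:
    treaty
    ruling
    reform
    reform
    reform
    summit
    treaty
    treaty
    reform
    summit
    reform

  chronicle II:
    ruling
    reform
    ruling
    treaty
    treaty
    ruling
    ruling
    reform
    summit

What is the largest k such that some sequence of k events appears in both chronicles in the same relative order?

6

Pick ruling at chronicle I[2]=chronicle II[1]; then reform at chronicle I[3]=chronicle II[2]; then treaty at chronicle I[7]=chronicle II[4]; then treaty at chronicle I[8]=chronicle II[5]; then reform at chronicle I[9]=chronicle II[8]; then summit at chronicle I[10]=chronicle II[9]; all 6 events appear in both, in order. dp[11][9] = 6 confirms this is the maximum.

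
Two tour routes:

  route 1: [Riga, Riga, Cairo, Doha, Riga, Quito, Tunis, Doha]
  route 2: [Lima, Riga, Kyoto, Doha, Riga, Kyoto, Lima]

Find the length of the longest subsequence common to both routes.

3

Taking Riga at route 1[1]=route 2[2] → Doha at route 1[4]=route 2[4] → Riga at route 1[5]=route 2[5] gives a common subsequence of length 3. Since dp[8][7] = 3, nothing longer is possible.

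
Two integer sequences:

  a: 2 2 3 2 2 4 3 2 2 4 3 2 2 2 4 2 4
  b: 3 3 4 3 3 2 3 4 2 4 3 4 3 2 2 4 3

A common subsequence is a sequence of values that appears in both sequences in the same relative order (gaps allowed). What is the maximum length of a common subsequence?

10

Match 2 at a[2]=b[6]; then 3 at a[3]=b[7]; then 2 at a[5]=b[9]; then 4 at a[6]=b[10]; then 3 at a[7]=b[11]; then 4 at a[10]=b[12]; then 3 at a[11]=b[13]; then 2 at a[13]=b[14]; then 2 at a[14]=b[15]; then 4 at a[15]=b[16] — 10 values in the same relative order in both. Since dp[17][17] = 10, nothing longer is possible.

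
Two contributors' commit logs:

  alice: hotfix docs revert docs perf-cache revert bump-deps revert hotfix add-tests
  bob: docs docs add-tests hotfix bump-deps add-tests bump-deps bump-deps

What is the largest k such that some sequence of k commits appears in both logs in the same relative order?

One common subsequence of length 4: docs (alice #2, bob #1) → docs (alice #4, bob #2) → bump-deps (alice #7, bob #5) → add-tests (alice #10, bob #6), and the DP table's final entry dp[10][8] is also 4, so no common subsequence is longer.

4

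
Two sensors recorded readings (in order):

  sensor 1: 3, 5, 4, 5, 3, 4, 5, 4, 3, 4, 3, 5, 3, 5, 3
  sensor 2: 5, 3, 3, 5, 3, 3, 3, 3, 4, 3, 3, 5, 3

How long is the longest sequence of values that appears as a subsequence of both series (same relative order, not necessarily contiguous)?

9

One common subsequence of length 9: 3 (sensor 1 #1, sensor 2 #3), 5 (sensor 1 #2, sensor 2 #4), 3 (sensor 1 #5, sensor 2 #7), 3 (sensor 1 #9, sensor 2 #8), 4 (sensor 1 #10, sensor 2 #9), 3 (sensor 1 #11, sensor 2 #10), 3 (sensor 1 #13, sensor 2 #11), 5 (sensor 1 #14, sensor 2 #12), 3 (sensor 1 #15, sensor 2 #13), and the DP table's final entry dp[15][13] is also 9, so no common subsequence is longer.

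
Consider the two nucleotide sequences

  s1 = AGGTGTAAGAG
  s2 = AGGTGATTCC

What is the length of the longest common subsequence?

One common subsequence of length 6: A [1,1] → G [2,2] → G [3,3] → T [4,4] → G [5,5] → T [6,8], and the DP table's final entry dp[11][10] is also 6, so no common subsequence is longer.

6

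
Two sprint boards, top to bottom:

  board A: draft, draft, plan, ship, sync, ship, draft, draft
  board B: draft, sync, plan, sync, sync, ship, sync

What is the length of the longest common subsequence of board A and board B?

One common subsequence of length 4: draft [1,1] → plan [3,3] → ship [4,6] → sync [5,7]. Since dp[8][7] = 4, nothing longer is possible.

4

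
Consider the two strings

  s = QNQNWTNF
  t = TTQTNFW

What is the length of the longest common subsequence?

Let dp[i][j] be the LCS length of the first i characters of s and the first j characters of t. dp[i][j] = dp[i-1][j-1]+1 when the i-th and j-th characters match, else max(dp[i-1][j], dp[i][j-1]).
    ·  T  T  Q  T  N  F  W
 ·  0  0  0  0  0  0  0  0
 Q  0  0  0  1  1  1  1  1
 N  0  0  0  1  1  2  2  2
 Q  0  0  0  1  1  2  2  2
 N  0  0  0  1  1  2  2  2
 W  0  0  0  1  1  2  2  3
 T  0  1  1  1  2  2  2  3
 N  0  1  1  1  2  3  3  3
 F  0  1  1  1  2  3  4  4
dp[8][7] = 4. One LCS (by backtracking along matches): QTNF.

4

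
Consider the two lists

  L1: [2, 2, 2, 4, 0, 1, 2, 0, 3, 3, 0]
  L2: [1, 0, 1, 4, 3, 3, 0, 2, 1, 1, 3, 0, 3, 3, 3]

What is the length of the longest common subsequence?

6

Pick 4 at L1[4]=L2[4] → 0 at L1[5]=L2[7] → 1 at L1[6]=L2[10] → 0 at L1[8]=L2[12] → 3 at L1[9]=L2[14] → 3 at L1[10]=L2[15]; all 6 values appear in both, in order, and the DP table's final entry dp[11][15] is also 6, so no common subsequence is longer.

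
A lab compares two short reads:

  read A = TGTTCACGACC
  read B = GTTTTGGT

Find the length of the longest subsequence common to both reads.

One common subsequence of length 4: T (read A #1, read B #3), T (read A #3, read B #4), T (read A #4, read B #5), G (read A #8, read B #7), and the DP table's final entry dp[11][8] is also 4, so no common subsequence is longer.

4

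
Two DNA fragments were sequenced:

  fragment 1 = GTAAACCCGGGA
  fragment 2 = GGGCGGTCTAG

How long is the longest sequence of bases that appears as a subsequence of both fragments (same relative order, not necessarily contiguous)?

Taking G [1,3]; then C [8,4]; then G [9,5]; then G [10,6]; then G [11,11] gives a common subsequence of length 5, and the DP table's final entry dp[12][11] is also 5, so no common subsequence is longer.

5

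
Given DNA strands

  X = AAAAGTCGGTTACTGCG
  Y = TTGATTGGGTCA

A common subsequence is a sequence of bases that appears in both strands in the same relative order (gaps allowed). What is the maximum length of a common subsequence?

Pick A [1,4]; then G [5,7]; then G [8,8]; then G [9,9]; then T [10,10]; then A [12,12]; all 6 bases appear in both, in order. Since dp[17][12] = 6, nothing longer is possible.

6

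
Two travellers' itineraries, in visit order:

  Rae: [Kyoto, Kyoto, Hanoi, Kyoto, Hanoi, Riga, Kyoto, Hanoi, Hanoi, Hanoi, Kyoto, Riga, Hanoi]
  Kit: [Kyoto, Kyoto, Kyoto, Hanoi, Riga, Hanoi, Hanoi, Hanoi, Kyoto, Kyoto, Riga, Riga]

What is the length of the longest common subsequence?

10

Pick Kyoto at Rae[1]=Kit[1], Kyoto at Rae[2]=Kit[2], Kyoto at Rae[4]=Kit[3], Hanoi at Rae[5]=Kit[4], Riga at Rae[6]=Kit[5], Hanoi at Rae[8]=Kit[6], Hanoi at Rae[9]=Kit[7], Hanoi at Rae[10]=Kit[8], Kyoto at Rae[11]=Kit[10], Riga at Rae[12]=Kit[12]; all 10 stops appear in both, in order. The LCS DP gives dp[13][12] = 10, so this is optimal.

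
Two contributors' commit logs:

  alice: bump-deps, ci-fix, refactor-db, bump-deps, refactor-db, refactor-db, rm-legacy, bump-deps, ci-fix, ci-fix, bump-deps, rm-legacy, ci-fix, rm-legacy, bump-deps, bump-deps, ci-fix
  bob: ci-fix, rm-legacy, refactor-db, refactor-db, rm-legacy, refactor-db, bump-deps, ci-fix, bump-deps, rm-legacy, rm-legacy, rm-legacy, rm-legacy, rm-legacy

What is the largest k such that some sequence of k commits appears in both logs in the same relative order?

Match ci-fix [2,1], refactor-db [3,3], refactor-db [5,4], refactor-db [6,6], bump-deps [8,7], ci-fix [10,8], bump-deps [11,9], rm-legacy [12,13], rm-legacy [14,14] — 9 commits in the same relative order in both, and the DP table's final entry dp[17][14] is also 9, so no common subsequence is longer.

9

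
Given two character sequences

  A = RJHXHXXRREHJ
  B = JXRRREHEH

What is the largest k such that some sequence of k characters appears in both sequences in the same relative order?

6

Pick J (A #2, B #1) → X (A #4, B #2) → R (A #8, B #4) → R (A #9, B #5) → E (A #10, B #8) → H (A #11, B #9); all 6 characters appear in both, in order. dp[12][9] = 6 confirms this is the maximum.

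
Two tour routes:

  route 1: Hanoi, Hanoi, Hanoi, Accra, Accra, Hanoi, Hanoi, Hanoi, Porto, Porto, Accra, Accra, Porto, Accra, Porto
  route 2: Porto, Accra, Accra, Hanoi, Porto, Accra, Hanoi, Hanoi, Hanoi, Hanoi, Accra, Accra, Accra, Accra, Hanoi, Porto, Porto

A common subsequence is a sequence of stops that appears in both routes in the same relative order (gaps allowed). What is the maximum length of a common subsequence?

Taking Hanoi [1,8], then Hanoi [2,9], then Hanoi [3,10], then Accra [4,11], then Accra [5,12], then Accra [11,13], then Accra [12,14], then Porto [13,16], then Porto [15,17] gives a common subsequence of length 9. The LCS DP gives dp[15][17] = 9, so this is optimal.

9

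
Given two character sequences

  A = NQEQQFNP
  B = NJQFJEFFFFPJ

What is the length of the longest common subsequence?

5

Match N (A #1, B #1); then Q (A #2, B #3); then E (A #3, B #6); then F (A #6, B #10); then P (A #8, B #11) — 5 characters in the same relative order in both. dp[8][12] = 5 confirms this is the maximum.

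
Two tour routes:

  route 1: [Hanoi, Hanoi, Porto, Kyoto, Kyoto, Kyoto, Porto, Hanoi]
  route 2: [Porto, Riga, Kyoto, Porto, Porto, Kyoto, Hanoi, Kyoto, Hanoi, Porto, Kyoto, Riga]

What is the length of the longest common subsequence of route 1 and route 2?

5

Taking Porto (route 1 #3, route 2 #1) → Kyoto (route 1 #4, route 2 #3) → Kyoto (route 1 #5, route 2 #6) → Kyoto (route 1 #6, route 2 #8) → Porto (route 1 #7, route 2 #10) gives a common subsequence of length 5. dp[8][12] = 5 confirms this is the maximum.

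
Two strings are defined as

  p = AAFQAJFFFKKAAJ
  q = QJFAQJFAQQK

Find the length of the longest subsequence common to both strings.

Match A at p[2]=q[4], Q at p[4]=q[5], J at p[6]=q[6], F at p[7]=q[7], K at p[11]=q[11] — 5 characters in the same relative order in both. Since dp[14][11] = 5, nothing longer is possible.

5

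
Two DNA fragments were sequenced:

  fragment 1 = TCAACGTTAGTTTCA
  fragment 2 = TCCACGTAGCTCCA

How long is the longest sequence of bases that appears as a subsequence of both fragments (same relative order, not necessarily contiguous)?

Match T at fragment 1[1]=fragment 2[1]; then C at fragment 1[2]=fragment 2[3]; then A at fragment 1[4]=fragment 2[4]; then C at fragment 1[5]=fragment 2[5]; then G at fragment 1[6]=fragment 2[6]; then T at fragment 1[8]=fragment 2[7]; then A at fragment 1[9]=fragment 2[8]; then G at fragment 1[10]=fragment 2[9]; then T at fragment 1[11]=fragment 2[11]; then C at fragment 1[14]=fragment 2[13]; then A at fragment 1[15]=fragment 2[14] — 11 bases in the same relative order in both, and the DP table's final entry dp[15][14] is also 11, so no common subsequence is longer.

11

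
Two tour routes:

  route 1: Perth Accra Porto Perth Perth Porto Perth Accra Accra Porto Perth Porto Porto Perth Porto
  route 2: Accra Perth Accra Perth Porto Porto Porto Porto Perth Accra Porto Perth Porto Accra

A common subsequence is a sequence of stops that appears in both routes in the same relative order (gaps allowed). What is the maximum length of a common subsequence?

Taking Perth (route 1 #1, route 2 #2) → Accra (route 1 #2, route 2 #3) → Porto (route 1 #3, route 2 #7) → Porto (route 1 #6, route 2 #8) → Perth (route 1 #7, route 2 #9) → Accra (route 1 #9, route 2 #10) → Porto (route 1 #10, route 2 #11) → Perth (route 1 #11, route 2 #12) → Porto (route 1 #12, route 2 #13) gives a common subsequence of length 9, and the DP table's final entry dp[15][14] is also 9, so no common subsequence is longer.

9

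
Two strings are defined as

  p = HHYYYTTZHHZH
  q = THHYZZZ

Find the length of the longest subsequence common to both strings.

Pick H (p #1, q #2), then H (p #2, q #3), then Y (p #3, q #4), then Z (p #8, q #6), then Z (p #11, q #7); all 5 characters appear in both, in order. Since dp[12][7] = 5, nothing longer is possible.

5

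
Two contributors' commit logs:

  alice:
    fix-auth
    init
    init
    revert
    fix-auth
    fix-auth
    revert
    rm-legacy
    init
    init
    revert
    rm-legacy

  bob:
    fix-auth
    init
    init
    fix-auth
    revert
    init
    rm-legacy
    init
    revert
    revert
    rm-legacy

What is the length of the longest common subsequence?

9

Match fix-auth at alice[1]=bob[1], then init at alice[2]=bob[2], then init at alice[3]=bob[3], then fix-auth at alice[6]=bob[4], then revert at alice[7]=bob[5], then rm-legacy at alice[8]=bob[7], then init at alice[9]=bob[8], then revert at alice[11]=bob[10], then rm-legacy at alice[12]=bob[11] — 9 commits in the same relative order in both. The LCS DP gives dp[12][11] = 9, so this is optimal.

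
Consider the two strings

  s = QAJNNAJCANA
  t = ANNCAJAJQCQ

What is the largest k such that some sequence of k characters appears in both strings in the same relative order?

Let dp[i][j] be the LCS length of the first i characters of s and the first j characters of t. dp[i][j] = dp[i-1][j-1]+1 when the i-th and j-th characters match, else max(dp[i-1][j], dp[i][j-1]).
    ·  A  N  N  C  A  J  A  J  Q  C  Q
 ·  0  0  0  0  0  0  0  0  0  0  0  0
 Q  0  0  0  0  0  0  0  0  0  1  1  1
 A  0  1  1  1  1  1  1  1  1  1  1  1
 J  0  1  1  1  1  1  2  2  2  2  2  2
 N  0  1  2  2  2  2  2  2  2  2  2  2
 N  0  1  2  3  3  3  3  3  3  3  3  3
 A  0  1  2  3  3  4  4  4  4  4  4  4
 J  0  1  2  3  3  4  5  5  5  5  5  5
 C  0  1  2  3  4  4  5  5  5  5  6  6
 A  0  1  2  3  4  5  5  6  6  6  6  6
 N  0  1  2  3  4  5  5  6  6  6  6  6
 A  0  1  2  3  4  5  5  6  6  6  6  6
dp[11][11] = 6. One LCS (by backtracking along matches): ANNAJC.

6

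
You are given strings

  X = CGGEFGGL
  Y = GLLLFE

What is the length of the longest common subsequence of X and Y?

2

Pick G [2,1] → E [4,6]; all 2 characters appear in both, in order, and the DP table's final entry dp[8][6] is also 2, so no common subsequence is longer.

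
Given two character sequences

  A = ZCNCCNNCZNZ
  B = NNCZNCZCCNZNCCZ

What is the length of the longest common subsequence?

One common subsequence of length 8: Z [1,4], then C [2,6], then C [4,8], then C [5,9], then N [6,10], then N [7,12], then C [8,14], then Z [11,15]. Since dp[11][15] = 8, nothing longer is possible.

8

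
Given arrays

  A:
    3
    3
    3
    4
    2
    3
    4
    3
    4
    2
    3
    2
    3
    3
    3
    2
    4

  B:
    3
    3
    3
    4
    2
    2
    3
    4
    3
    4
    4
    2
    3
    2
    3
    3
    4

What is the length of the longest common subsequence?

Pick 3 at A[1]=B[1]; then 3 at A[2]=B[2]; then 3 at A[3]=B[3]; then 4 at A[4]=B[4]; then 2 at A[5]=B[6]; then 3 at A[6]=B[7]; then 4 at A[7]=B[8]; then 3 at A[8]=B[9]; then 4 at A[9]=B[11]; then 2 at A[10]=B[12]; then 3 at A[11]=B[13]; then 2 at A[12]=B[14]; then 3 at A[14]=B[15]; then 3 at A[15]=B[16]; then 4 at A[17]=B[17]; all 15 values appear in both, in order, and the DP table's final entry dp[17][17] is also 15, so no common subsequence is longer.

15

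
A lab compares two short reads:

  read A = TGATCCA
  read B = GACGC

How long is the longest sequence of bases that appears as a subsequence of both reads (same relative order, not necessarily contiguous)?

4

One common subsequence of length 4: G at read A[2]=read B[1], A at read A[3]=read B[2], C at read A[5]=read B[3], C at read A[6]=read B[5]. Since dp[7][5] = 4, nothing longer is possible.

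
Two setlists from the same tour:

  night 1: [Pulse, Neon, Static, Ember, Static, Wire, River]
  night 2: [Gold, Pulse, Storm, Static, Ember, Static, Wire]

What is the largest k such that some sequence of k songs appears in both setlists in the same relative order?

5

Match Pulse (night 1 #1, night 2 #2), then Static (night 1 #3, night 2 #4), then Ember (night 1 #4, night 2 #5), then Static (night 1 #5, night 2 #6), then Wire (night 1 #6, night 2 #7) — 5 songs in the same relative order in both. Since dp[7][7] = 5, nothing longer is possible.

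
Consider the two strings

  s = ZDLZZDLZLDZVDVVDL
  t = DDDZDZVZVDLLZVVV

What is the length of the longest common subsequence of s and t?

Pick Z [1,4], then D [2,5], then Z [4,6], then Z [5,8], then D [6,10], then L [7,11], then L [9,12], then Z [11,13], then V [12,14], then V [14,15], then V [15,16]; all 11 characters appear in both, in order, and the DP table's final entry dp[17][16] is also 11, so no common subsequence is longer.

11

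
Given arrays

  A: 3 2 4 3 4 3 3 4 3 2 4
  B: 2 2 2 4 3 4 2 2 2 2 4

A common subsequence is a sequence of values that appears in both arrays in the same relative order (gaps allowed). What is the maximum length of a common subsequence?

6

Let dp[i][j] be the LCS length of the first i values of A and the first j values of B. dp[i][j] = dp[i-1][j-1]+1 when the i-th and j-th values match, else max(dp[i-1][j], dp[i][j-1]).
    ·  2  2  2  4  3  4  2  2  2  2  4
 ·  0  0  0  0  0  0  0  0  0  0  0  0
 3  0  0  0  0  0  1  1  1  1  1  1  1
 2  0  1  1  1  1  1  1  2  2  2  2  2
 4  0  1  1  1  2  2  2  2  2  2  2  3
 3  0  1  1  1  2  3  3  3  3  3  3  3
 4  0  1  1  1  2  3  4  4  4  4  4  4
 3  0  1  1  1  2  3  4  4  4  4  4  4
 3  0  1  1  1  2  3  4  4  4  4  4  4
 4  0  1  1  1  2  3  4  4  4  4  4  5
 3  0  1  1  1  2  3  4  4  4  4  4  5
 2  0  1  2  2  2  3  4  5  5  5  5  5
 4  0  1  2  2  3  3  4  5  5  5  5  6
dp[11][11] = 6. One LCS (by backtracking along matches): 2, 4, 3, 4, 2, 4.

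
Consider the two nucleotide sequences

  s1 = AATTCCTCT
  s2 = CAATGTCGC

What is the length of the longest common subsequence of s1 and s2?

6

One common subsequence of length 6: A at s1[1]=s2[2], A at s1[2]=s2[3], T at s1[3]=s2[4], T at s1[4]=s2[6], C at s1[5]=s2[7], C at s1[8]=s2[9]. dp[9][9] = 6 confirms this is the maximum.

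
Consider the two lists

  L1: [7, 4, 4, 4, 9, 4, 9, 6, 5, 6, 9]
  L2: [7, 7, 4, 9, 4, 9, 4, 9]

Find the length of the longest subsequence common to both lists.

Taking 7 [1,2], then 4 [2,3], then 4 [4,5], then 9 [5,6], then 4 [6,7], then 9 [11,8] gives a common subsequence of length 6. Since dp[11][8] = 6, nothing longer is possible.

6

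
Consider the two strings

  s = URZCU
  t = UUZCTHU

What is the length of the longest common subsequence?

Pick U (s #1, t #2) → Z (s #3, t #3) → C (s #4, t #4) → U (s #5, t #7); all 4 characters appear in both, in order. dp[5][7] = 4 confirms this is the maximum.

4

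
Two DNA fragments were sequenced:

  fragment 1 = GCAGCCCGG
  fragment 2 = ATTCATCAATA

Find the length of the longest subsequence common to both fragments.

3

Match C at fragment 1[2]=fragment 2[4] → A at fragment 1[3]=fragment 2[5] → C at fragment 1[5]=fragment 2[7] — 3 bases in the same relative order in both. dp[9][11] = 3 confirms this is the maximum.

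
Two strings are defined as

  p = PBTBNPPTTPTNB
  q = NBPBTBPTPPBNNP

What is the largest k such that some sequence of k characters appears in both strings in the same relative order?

8

Taking P (p #1, q #3), then B (p #2, q #4), then T (p #3, q #5), then B (p #4, q #6), then P (p #6, q #7), then P (p #7, q #9), then P (p #10, q #10), then N (p #12, q #13) gives a common subsequence of length 8, and the DP table's final entry dp[13][14] is also 8, so no common subsequence is longer.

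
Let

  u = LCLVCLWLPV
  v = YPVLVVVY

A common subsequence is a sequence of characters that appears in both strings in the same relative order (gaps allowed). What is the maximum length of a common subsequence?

One common subsequence of length 3: L (u #1, v #4), then V (u #4, v #6), then V (u #10, v #7). Since dp[10][8] = 3, nothing longer is possible.

3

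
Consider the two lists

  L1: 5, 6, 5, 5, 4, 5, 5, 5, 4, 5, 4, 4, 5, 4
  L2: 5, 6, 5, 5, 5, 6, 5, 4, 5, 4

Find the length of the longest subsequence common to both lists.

9

Let dp[i][j] be the LCS length of the first i values of L1 and the first j values of L2. dp[i][j] = dp[i-1][j-1]+1 when the i-th and j-th values match, else max(dp[i-1][j], dp[i][j-1]).
    ·  5  6  5  5  5  6  5  4  5  4
 ·  0  0  0  0  0  0  0  0  0  0  0
 5  0  1  1  1  1  1  1  1  1  1  1
 6  0  1  2  2  2  2  2  2  2  2  2
 5  0  1  2  3  3  3  3  3  3  3  3
 5  0  1  2  3  4  4  4  4  4  4  4
 4  0  1  2  3  4  4  4  4  5  5  5
 5  0  1  2  3  4  5  5  5  5  6  6
 5  0  1  2  3  4  5  5  6  6  6  6
 5  0  1  2  3  4  5  5  6  6  7  7
 4  0  1  2  3  4  5  5  6  7  7  8
 5  0  1  2  3  4  5  5  6  7  8  8
 4  0  1  2  3  4  5  5  6  7  8  9
 4  0  1  2  3  4  5  5  6  7  8  9
 5  0  1  2  3  4  5  5  6  7  8  9
 4  0  1  2  3  4  5  5  6  7  8  9
dp[14][10] = 9. One LCS (by backtracking along matches): 5, 6, 5, 5, 5, 5, 4, 5, 4.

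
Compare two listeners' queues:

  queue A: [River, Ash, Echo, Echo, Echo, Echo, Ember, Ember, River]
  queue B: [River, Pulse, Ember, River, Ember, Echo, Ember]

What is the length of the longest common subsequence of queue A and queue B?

3

Pick River (queue A #1, queue B #4) → Echo (queue A #6, queue B #6) → Ember (queue A #8, queue B #7); all 3 songs appear in both, in order. The LCS DP gives dp[9][7] = 3, so this is optimal.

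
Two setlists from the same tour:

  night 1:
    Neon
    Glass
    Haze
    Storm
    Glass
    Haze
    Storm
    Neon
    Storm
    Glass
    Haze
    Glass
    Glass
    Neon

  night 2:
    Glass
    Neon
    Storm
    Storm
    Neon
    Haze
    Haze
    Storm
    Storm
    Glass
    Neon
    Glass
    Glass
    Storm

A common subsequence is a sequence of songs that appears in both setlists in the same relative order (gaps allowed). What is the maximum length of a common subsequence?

Pick Neon [1,5], then Haze [3,6], then Haze [6,7], then Storm [7,8], then Storm [9,9], then Glass [10,10], then Glass [12,12], then Glass [13,13]; all 8 songs appear in both, in order. dp[14][14] = 8 confirms this is the maximum.

8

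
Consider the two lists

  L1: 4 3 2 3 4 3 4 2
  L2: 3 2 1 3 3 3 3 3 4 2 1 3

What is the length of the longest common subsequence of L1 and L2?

Match 3 (L1 #2, L2 #1), 2 (L1 #3, L2 #2), 3 (L1 #4, L2 #7), 3 (L1 #6, L2 #8), 4 (L1 #7, L2 #9), 2 (L1 #8, L2 #10) — 6 values in the same relative order in both. dp[8][12] = 6 confirms this is the maximum.

6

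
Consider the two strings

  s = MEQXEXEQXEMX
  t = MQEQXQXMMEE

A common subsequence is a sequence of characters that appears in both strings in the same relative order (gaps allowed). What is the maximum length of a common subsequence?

7

One common subsequence of length 7: M (s #1, t #1); then E (s #2, t #3); then Q (s #3, t #4); then X (s #4, t #5); then X (s #6, t #7); then E (s #7, t #10); then E (s #10, t #11). dp[12][11] = 7 confirms this is the maximum.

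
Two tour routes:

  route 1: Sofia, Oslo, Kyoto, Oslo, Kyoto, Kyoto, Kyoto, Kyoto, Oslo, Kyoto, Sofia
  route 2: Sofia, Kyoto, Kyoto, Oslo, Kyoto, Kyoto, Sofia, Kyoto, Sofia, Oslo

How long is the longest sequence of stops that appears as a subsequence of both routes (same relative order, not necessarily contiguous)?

7

Pick Sofia (route 1 #1, route 2 #1), Kyoto (route 1 #3, route 2 #3), Oslo (route 1 #4, route 2 #4), Kyoto (route 1 #5, route 2 #5), Kyoto (route 1 #6, route 2 #6), Kyoto (route 1 #7, route 2 #8), Oslo (route 1 #9, route 2 #10); all 7 stops appear in both, in order. dp[11][10] = 7 confirms this is the maximum.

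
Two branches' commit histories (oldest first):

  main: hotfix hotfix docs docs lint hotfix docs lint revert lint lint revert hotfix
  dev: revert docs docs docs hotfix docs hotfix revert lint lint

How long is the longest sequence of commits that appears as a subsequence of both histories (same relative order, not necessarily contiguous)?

Match docs [3,3] → docs [4,4] → hotfix [6,5] → docs [7,6] → revert [9,8] → lint [10,9] → lint [11,10] — 7 commits in the same relative order in both, and the DP table's final entry dp[13][10] is also 7, so no common subsequence is longer.

7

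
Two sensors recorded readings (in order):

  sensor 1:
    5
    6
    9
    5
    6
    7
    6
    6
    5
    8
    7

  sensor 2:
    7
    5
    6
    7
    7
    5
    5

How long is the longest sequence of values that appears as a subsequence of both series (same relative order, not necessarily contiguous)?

4

Taking 5 [1,2], then 6 [2,3], then 5 [4,6], then 5 [9,7] gives a common subsequence of length 4, and the DP table's final entry dp[11][7] is also 4, so no common subsequence is longer.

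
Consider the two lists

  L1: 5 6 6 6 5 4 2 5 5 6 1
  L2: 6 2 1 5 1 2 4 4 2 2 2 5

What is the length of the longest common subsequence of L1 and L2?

Taking 6 (L1 #2, L2 #1) → 5 (L1 #5, L2 #4) → 4 (L1 #6, L2 #8) → 2 (L1 #7, L2 #11) → 5 (L1 #9, L2 #12) gives a common subsequence of length 5. The LCS DP gives dp[11][12] = 5, so this is optimal.

5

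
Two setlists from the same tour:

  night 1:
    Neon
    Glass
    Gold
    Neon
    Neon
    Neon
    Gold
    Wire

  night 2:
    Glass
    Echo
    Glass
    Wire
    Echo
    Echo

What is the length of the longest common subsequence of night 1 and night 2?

2

Pick Glass (night 1 #2, night 2 #3) → Wire (night 1 #8, night 2 #4); all 2 songs appear in both, in order. The LCS DP gives dp[8][6] = 2, so this is optimal.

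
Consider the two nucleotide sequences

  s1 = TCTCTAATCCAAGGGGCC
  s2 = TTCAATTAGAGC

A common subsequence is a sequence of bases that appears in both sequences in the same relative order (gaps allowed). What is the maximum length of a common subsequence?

One common subsequence of length 10: T [1,1]; then T [3,2]; then C [4,3]; then A [6,4]; then A [7,5]; then T [8,7]; then A [11,8]; then A [12,10]; then G [16,11]; then C [18,12]. Since dp[18][12] = 10, nothing longer is possible.

10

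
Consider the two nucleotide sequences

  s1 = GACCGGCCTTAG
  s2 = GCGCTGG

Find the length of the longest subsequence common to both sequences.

Match G at s1[1]=s2[1]; then C at s1[4]=s2[2]; then G at s1[6]=s2[3]; then C at s1[8]=s2[4]; then T at s1[9]=s2[5]; then G at s1[12]=s2[7] — 6 bases in the same relative order in both. dp[12][7] = 6 confirms this is the maximum.

6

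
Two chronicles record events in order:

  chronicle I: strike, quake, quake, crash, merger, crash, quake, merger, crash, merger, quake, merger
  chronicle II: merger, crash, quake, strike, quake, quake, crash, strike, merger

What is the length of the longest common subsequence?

5

Match strike (chronicle I #1, chronicle II #4) → quake (chronicle I #2, chronicle II #5) → quake (chronicle I #3, chronicle II #6) → crash (chronicle I #4, chronicle II #7) → merger (chronicle I #12, chronicle II #9) — 5 events in the same relative order in both. Since dp[12][9] = 5, nothing longer is possible.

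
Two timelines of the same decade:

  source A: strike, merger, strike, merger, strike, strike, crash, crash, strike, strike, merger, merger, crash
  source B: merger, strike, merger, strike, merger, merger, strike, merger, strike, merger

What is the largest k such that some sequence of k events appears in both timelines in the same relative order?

Match strike [1,2], merger [2,3], strike [3,4], merger [4,6], strike [5,7], strike [10,9], merger [12,10] — 7 events in the same relative order in both. The LCS DP gives dp[13][10] = 7, so this is optimal.

7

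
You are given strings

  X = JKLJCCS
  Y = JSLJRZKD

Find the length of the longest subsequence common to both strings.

3

Let dp[i][j] be the LCS length of the first i characters of X and the first j characters of Y. dp[i][j] = dp[i-1][j-1]+1 when the i-th and j-th characters match, else max(dp[i-1][j], dp[i][j-1]).
    ·  J  S  L  J  R  Z  K  D
 ·  0  0  0  0  0  0  0  0  0
 J  0  1  1  1  1  1  1  1  1
 K  0  1  1  1  1  1  1  2  2
 L  0  1  1  2  2  2  2  2  2
 J  0  1  1  2  3  3  3  3  3
 C  0  1  1  2  3  3  3  3  3
 C  0  1  1  2  3  3  3  3  3
 S  0  1  2  2  3  3  3  3  3
dp[7][8] = 3. One LCS (by backtracking along matches): JLJ.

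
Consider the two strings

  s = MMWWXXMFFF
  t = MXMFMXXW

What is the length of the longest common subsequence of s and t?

4

Taking M [1,3], M [2,5], X [5,6], X [6,7] gives a common subsequence of length 4. dp[10][8] = 4 confirms this is the maximum.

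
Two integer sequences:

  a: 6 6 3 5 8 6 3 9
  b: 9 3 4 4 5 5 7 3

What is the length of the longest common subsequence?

One common subsequence of length 3: 3 at a[3]=b[2]; then 5 at a[4]=b[6]; then 3 at a[7]=b[8]. The LCS DP gives dp[8][8] = 3, so this is optimal.

3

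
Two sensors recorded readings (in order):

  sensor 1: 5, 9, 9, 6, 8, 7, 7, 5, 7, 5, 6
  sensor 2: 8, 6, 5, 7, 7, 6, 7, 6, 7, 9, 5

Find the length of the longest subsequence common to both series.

One common subsequence of length 5: 5 (sensor 1 #1, sensor 2 #3), then 6 (sensor 1 #4, sensor 2 #6), then 7 (sensor 1 #6, sensor 2 #7), then 7 (sensor 1 #7, sensor 2 #9), then 5 (sensor 1 #10, sensor 2 #11). Since dp[11][11] = 5, nothing longer is possible.

5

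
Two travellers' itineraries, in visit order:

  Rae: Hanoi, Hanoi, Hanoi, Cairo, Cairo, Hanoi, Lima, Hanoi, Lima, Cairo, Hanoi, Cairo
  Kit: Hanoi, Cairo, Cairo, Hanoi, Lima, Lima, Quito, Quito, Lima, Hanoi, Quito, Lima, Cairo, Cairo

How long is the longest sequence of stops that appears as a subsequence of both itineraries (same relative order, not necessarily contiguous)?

9

Pick Hanoi [3,1], then Cairo [4,2], then Cairo [5,3], then Hanoi [6,4], then Lima [7,9], then Hanoi [8,10], then Lima [9,12], then Cairo [10,13], then Cairo [12,14]; all 9 stops appear in both, in order. The LCS DP gives dp[12][14] = 9, so this is optimal.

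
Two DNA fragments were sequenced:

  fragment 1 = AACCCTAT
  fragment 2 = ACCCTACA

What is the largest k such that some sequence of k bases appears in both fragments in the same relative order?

Taking A (fragment 1 #2, fragment 2 #1), C (fragment 1 #3, fragment 2 #2), C (fragment 1 #4, fragment 2 #3), C (fragment 1 #5, fragment 2 #4), T (fragment 1 #6, fragment 2 #5), A (fragment 1 #7, fragment 2 #8) gives a common subsequence of length 6. Since dp[8][8] = 6, nothing longer is possible.

6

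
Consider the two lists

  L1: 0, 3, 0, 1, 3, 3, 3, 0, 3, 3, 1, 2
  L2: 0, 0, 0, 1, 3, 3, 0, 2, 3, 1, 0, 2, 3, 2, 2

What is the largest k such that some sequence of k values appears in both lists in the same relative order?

9

Pick 0 (L1 #1, L2 #2), then 0 (L1 #3, L2 #3), then 1 (L1 #4, L2 #4), then 3 (L1 #5, L2 #5), then 3 (L1 #6, L2 #6), then 3 (L1 #7, L2 #9), then 0 (L1 #8, L2 #11), then 3 (L1 #9, L2 #13), then 2 (L1 #12, L2 #15); all 9 values appear in both, in order. Since dp[12][15] = 9, nothing longer is possible.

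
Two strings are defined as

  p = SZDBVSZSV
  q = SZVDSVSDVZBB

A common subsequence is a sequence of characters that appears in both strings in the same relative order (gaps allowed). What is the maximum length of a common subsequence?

Match S (p #1, q #1), Z (p #2, q #2), D (p #3, q #4), V (p #5, q #6), S (p #6, q #7), Z (p #7, q #10) — 6 characters in the same relative order in both. Since dp[9][12] = 6, nothing longer is possible.

6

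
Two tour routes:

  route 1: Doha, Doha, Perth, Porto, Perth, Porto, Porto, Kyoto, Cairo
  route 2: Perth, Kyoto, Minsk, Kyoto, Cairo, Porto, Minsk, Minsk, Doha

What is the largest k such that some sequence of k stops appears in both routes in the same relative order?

3

Pick Perth at route 1[3]=route 2[1], then Kyoto at route 1[8]=route 2[4], then Cairo at route 1[9]=route 2[5]; all 3 stops appear in both, in order. Since dp[9][9] = 3, nothing longer is possible.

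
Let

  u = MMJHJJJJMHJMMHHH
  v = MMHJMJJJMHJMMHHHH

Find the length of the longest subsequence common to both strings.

Taking M [1,1], M [2,2], H [4,3], J [5,4], J [6,6], J [7,7], J [8,8], M [9,9], H [10,10], J [11,11], M [12,12], M [13,13], H [14,15], H [15,16], H [16,17] gives a common subsequence of length 15. Since dp[16][17] = 15, nothing longer is possible.

15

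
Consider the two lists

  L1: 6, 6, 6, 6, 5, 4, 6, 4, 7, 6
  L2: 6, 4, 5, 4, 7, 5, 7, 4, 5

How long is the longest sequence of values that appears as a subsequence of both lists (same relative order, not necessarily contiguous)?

4

Let dp[i][j] be the LCS length of the first i values of L1 and the first j values of L2. dp[i][j] = dp[i-1][j-1]+1 when the i-th and j-th values match, else max(dp[i-1][j], dp[i][j-1]).
    ·  6  4  5  4  7  5  7  4  5
 ·  0  0  0  0  0  0  0  0  0  0
 6  0  1  1  1  1  1  1  1  1  1
 6  0  1  1  1  1  1  1  1  1  1
 6  0  1  1  1  1  1  1  1  1  1
 6  0  1  1  1  1  1  1  1  1  1
 5  0  1  1  2  2  2  2  2  2  2
 4  0  1  2  2  3  3  3  3  3  3
 6  0  1  2  2  3  3  3  3  3  3
 4  0  1  2  2  3  3  3  3  4  4
 7  0  1  2  2  3  4  4  4  4  4
 6  0  1  2  2  3  4  4  4  4  4
dp[10][9] = 4. One LCS (by backtracking along matches): 6, 5, 4, 4.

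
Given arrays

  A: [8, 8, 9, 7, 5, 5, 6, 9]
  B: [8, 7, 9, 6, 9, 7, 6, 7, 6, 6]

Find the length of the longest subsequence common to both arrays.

One common subsequence of length 4: 8 at A[1]=B[1]; then 9 at A[3]=B[5]; then 7 at A[4]=B[8]; then 6 at A[7]=B[10]. The LCS DP gives dp[8][10] = 4, so this is optimal.

4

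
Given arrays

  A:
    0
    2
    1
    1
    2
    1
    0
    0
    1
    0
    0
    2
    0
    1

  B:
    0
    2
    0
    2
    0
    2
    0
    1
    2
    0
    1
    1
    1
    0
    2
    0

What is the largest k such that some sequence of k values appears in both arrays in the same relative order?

10

Taking 0 at A[1]=B[1] → 2 at A[2]=B[2] → 2 at A[5]=B[4] → 0 at A[7]=B[5] → 0 at A[8]=B[7] → 1 at A[9]=B[8] → 0 at A[10]=B[10] → 0 at A[11]=B[14] → 2 at A[12]=B[15] → 0 at A[13]=B[16] gives a common subsequence of length 10, and the DP table's final entry dp[14][16] is also 10, so no common subsequence is longer.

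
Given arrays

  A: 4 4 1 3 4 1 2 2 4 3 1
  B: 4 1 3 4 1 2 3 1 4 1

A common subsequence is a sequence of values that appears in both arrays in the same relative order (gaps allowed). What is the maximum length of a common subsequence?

Let dp[i][j] be the LCS length of the first i values of A and the first j values of B. dp[i][j] = dp[i-1][j-1]+1 when the i-th and j-th values match, else max(dp[i-1][j], dp[i][j-1]).
    ·  4  1  3  4  1  2  3  1  4  1
 ·  0  0  0  0  0  0  0  0  0  0  0
 4  0  1  1  1  1  1  1  1  1  1  1
 4  0  1  1  1  2  2  2  2  2  2  2
 1  0  1  2  2  2  3  3  3  3  3  3
 3  0  1  2  3  3  3  3  4  4  4  4
 4  0  1  2  3  4  4  4  4  4  5  5
 1  0  1  2  3  4  5  5  5  5  5  6
 2  0  1  2  3  4  5  6  6  6  6  6
 2  0  1  2  3  4  5  6  6  6  6  6
 4  0  1  2  3  4  5  6  6  6  7  7
 3  0  1  2  3  4  5  6  7  7  7  7
 1  0  1  2  3  4  5  6  7  8  8  8
dp[11][10] = 8. One LCS (by backtracking along matches): 4, 1, 3, 4, 1, 2, 4, 1.

8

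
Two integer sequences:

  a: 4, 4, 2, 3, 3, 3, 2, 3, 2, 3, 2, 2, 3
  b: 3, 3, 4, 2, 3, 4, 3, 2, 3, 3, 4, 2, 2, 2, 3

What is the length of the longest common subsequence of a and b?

Pick 4 at a[2]=b[3], then 2 at a[3]=b[4], then 3 at a[4]=b[5], then 3 at a[5]=b[7], then 3 at a[6]=b[9], then 3 at a[8]=b[10], then 2 at a[9]=b[12], then 2 at a[11]=b[13], then 2 at a[12]=b[14], then 3 at a[13]=b[15]; all 10 values appear in both, in order, and the DP table's final entry dp[13][15] is also 10, so no common subsequence is longer.

10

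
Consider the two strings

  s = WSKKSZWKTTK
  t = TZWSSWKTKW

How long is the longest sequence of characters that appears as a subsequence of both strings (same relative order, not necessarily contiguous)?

Pick W (s #1, t #3), S (s #2, t #4), S (s #5, t #5), W (s #7, t #6), K (s #8, t #7), T (s #10, t #8), K (s #11, t #9); all 7 characters appear in both, in order, and the DP table's final entry dp[11][10] is also 7, so no common subsequence is longer.

7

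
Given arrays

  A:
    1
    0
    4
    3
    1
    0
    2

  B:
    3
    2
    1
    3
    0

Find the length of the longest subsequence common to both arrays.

One common subsequence of length 3: 1 at A[1]=B[3], then 3 at A[4]=B[4], then 0 at A[6]=B[5]. The LCS DP gives dp[7][5] = 3, so this is optimal.

3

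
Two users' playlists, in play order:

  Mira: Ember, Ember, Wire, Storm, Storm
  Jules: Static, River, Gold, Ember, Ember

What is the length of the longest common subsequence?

2

Taking Ember (Mira #1, Jules #4), then Ember (Mira #2, Jules #5) gives a common subsequence of length 2, and the DP table's final entry dp[5][5] is also 2, so no common subsequence is longer.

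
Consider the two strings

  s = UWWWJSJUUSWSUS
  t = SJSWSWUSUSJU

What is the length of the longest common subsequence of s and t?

Taking J (s #5, t #2), then S (s #6, t #3), then S (s #10, t #5), then W (s #11, t #6), then S (s #12, t #8), then U (s #13, t #9), then S (s #14, t #10) gives a common subsequence of length 7. dp[14][12] = 7 confirms this is the maximum.

7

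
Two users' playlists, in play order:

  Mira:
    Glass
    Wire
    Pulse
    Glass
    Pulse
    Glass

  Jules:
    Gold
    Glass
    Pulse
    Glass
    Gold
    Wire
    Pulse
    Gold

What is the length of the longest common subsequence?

Match Glass [1,2] → Pulse [3,3] → Glass [4,4] → Pulse [5,7] — 4 songs in the same relative order in both. Since dp[6][8] = 4, nothing longer is possible.

4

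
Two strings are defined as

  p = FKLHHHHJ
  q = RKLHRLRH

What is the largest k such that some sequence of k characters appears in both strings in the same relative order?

4

Let dp[i][j] be the LCS length of the first i characters of p and the first j characters of q. dp[i][j] = dp[i-1][j-1]+1 when the i-th and j-th characters match, else max(dp[i-1][j], dp[i][j-1]).
    ·  R  K  L  H  R  L  R  H
 ·  0  0  0  0  0  0  0  0  0
 F  0  0  0  0  0  0  0  0  0
 K  0  0  1  1  1  1  1  1  1
 L  0  0  1  2  2  2  2  2  2
 H  0  0  1  2  3  3  3  3  3
 H  0  0  1  2  3  3  3  3  4
 H  0  0  1  2  3  3  3  3  4
 H  0  0  1  2  3  3  3  3  4
 J  0  0  1  2  3  3  3  3  4
dp[8][8] = 4. One LCS (by backtracking along matches): KLHH.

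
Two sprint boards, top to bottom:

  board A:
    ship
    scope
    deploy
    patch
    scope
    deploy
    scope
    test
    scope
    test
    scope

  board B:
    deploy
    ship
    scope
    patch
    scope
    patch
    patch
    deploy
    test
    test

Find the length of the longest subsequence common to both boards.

Pick ship [1,2], then scope [2,3], then patch [4,4], then scope [5,5], then deploy [6,8], then test [8,9], then test [10,10]; all 7 tasks appear in both, in order. Since dp[11][10] = 7, nothing longer is possible.

7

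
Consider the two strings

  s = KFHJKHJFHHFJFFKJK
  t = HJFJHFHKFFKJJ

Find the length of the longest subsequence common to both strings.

Pick F [2,3], J [4,4], H [6,5], F [8,6], H [9,7], F [13,9], F [14,10], K [15,11], J [16,13]; all 9 characters appear in both, in order. The LCS DP gives dp[17][13] = 9, so this is optimal.

9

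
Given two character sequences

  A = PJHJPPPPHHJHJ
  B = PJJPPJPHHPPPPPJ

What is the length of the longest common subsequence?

Taking P at A[1]=B[1], J at A[2]=B[2], J at A[4]=B[3], P at A[5]=B[4], P at A[6]=B[5], P at A[8]=B[7], H at A[9]=B[8], H at A[10]=B[9], J at A[13]=B[15] gives a common subsequence of length 9. dp[13][15] = 9 confirms this is the maximum.

9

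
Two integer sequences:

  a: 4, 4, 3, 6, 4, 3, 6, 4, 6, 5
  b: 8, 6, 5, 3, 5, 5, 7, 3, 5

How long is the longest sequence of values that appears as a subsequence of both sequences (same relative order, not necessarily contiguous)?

Taking 3 (a #3, b #4), 3 (a #6, b #8), 5 (a #10, b #9) gives a common subsequence of length 3. The LCS DP gives dp[10][9] = 3, so this is optimal.

3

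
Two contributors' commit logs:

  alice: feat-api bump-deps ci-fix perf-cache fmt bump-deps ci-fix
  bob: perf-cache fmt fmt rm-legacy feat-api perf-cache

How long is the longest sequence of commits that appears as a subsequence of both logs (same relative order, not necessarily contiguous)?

2

Match feat-api at alice[1]=bob[5], perf-cache at alice[4]=bob[6] — 2 commits in the same relative order in both. The LCS DP gives dp[7][6] = 2, so this is optimal.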